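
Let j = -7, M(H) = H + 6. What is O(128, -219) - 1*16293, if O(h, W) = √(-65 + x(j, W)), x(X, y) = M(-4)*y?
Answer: -16293 + I*√503 ≈ -16293.0 + 22.428*I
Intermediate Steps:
M(H) = 6 + H
x(X, y) = 2*y (x(X, y) = (6 - 4)*y = 2*y)
O(h, W) = √(-65 + 2*W)
O(128, -219) - 1*16293 = √(-65 + 2*(-219)) - 1*16293 = √(-65 - 438) - 16293 = √(-503) - 16293 = I*√503 - 16293 = -16293 + I*√503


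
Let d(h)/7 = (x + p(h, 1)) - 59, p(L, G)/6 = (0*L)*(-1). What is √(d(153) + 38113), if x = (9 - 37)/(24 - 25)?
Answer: 2*√9474 ≈ 194.67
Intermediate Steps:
p(L, G) = 0 (p(L, G) = 6*((0*L)*(-1)) = 6*(0*(-1)) = 6*0 = 0)
x = 28 (x = -28/(-1) = -28*(-1) = 28)
d(h) = -217 (d(h) = 7*((28 + 0) - 59) = 7*(28 - 59) = 7*(-31) = -217)
√(d(153) + 38113) = √(-217 + 38113) = √37896 = 2*√9474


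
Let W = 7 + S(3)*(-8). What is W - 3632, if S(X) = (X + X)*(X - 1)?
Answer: -3721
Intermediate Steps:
S(X) = 2*X*(-1 + X) (S(X) = (2*X)*(-1 + X) = 2*X*(-1 + X))
W = -89 (W = 7 + (2*3*(-1 + 3))*(-8) = 7 + (2*3*2)*(-8) = 7 + 12*(-8) = 7 - 96 = -89)
W - 3632 = -89 - 3632 = -3721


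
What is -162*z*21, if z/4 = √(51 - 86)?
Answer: -13608*I*√35 ≈ -80506.0*I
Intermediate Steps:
z = 4*I*√35 (z = 4*√(51 - 86) = 4*√(-35) = 4*(I*√35) = 4*I*√35 ≈ 23.664*I)
-162*z*21 = -648*I*√35*21 = -13608*I*√35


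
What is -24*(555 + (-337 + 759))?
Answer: -23448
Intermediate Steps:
-24*(555 + (-337 + 759)) = -24*(555 + 422) = -24*977 = -23448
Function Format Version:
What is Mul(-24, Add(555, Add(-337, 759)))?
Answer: -23448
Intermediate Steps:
Mul(-24, Add(555, Add(-337, 759))) = Mul(-24, Add(555, 422)) = Mul(-24, 977) = -23448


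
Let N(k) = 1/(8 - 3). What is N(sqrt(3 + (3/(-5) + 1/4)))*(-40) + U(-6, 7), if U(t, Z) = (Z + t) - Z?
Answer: -14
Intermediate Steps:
U(t, Z) = t
N(k) = 1/5
N(sqrt(3 + (3/(-5) + 1/4)))*(-40) + U(-6, 7) = (1/5)*(-40) - 6 = -8 - 6 = -14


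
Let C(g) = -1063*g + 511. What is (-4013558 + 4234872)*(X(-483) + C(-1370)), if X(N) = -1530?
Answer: 322076272374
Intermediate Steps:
C(g) = 511 - 1063*g
(-4013558 + 4234872)*(X(-483) + C(-1370)) = (-4013558 + 4234872)*(-1530 + (511 - 1063*(-1370))) = 221314*(-1530 + (511 + 1456310)) = 221314*(-1530 + 1456821) = 221314*1455291 = 322076272374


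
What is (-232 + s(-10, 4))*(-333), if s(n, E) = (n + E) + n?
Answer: 82584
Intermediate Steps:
s(n, E) = E + 2*n (s(n, E) = (E + n) + n = E + 2*n)
(-232 + s(-10, 4))*(-333) = (-232 + (4 + 2*(-10)))*(-333) = (-232 + (4 - 20))*(-333) = (-232 - 16)*(-333) = -248*(-333) = 82584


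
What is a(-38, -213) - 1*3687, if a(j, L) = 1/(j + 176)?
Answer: -508805/138 ≈ -3687.0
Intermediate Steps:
a(j, L) = 1/(176 + j)
a(-38, -213) - 1*3687 = 1/(176 - 38) - 1*3687 = 1/138 - 3687 = -508805/138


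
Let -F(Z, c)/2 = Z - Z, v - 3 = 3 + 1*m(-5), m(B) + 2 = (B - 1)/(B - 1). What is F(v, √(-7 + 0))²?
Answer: 0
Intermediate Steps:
m(B) = -1 (m(B) = -2 + (B - 1)/(B - 1) = -2 + (-1 + B)/(-1 + B) = -2 + 1 = -1)
v = 5 (v = 3 + (3 + 1*(-1)) = 3 + (3 - 1) = 3 + 2 = 5)
F(Z, c) = 0 (F(Z, c) = -2*(Z - Z) = -2*0 = 0)
F(v, √(-7 + 0))² = 0² = 0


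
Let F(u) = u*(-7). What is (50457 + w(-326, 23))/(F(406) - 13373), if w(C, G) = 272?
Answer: -50729/16215 ≈ -3.1285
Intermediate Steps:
F(u) = -7*u
(50457 + w(-326, 23))/(F(406) - 13373) = (50457 + 272)/(-7*406 - 13373) = 50729/(-2842 - 13373) = 50729/(-16215) = 50729*(-1/16215) = -50729/16215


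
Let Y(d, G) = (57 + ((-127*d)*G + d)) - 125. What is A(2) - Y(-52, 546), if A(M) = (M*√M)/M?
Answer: -3605664 + √2 ≈ -3.6057e+6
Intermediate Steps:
A(M) = √M (A(M) = M^(3/2)/M = √M)
Y(d, G) = -68 + d - 127*G*d (Y(d, G) = (57 + (-127*G*d + d)) - 125 = (57 + (d - 127*G*d)) - 125 = (57 + d - 127*G*d) - 125 = -68 + d - 127*G*d)
A(2) - Y(-52, 546) = √2 - (-68 - 52 - 127*546*(-52)) = √2 - (-68 - 52 + 3605784) = √2 - 1*3605664 = √2 - 3605664 = -3605664 + √2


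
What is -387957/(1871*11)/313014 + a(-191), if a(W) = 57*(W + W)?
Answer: -46757060479891/2147380378 ≈ -21774.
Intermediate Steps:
a(W) = 114*W (a(W) = 57*(2*W) = 114*W)
-387957/(1871*11)/313014 + a(-191) = -387957/(1871*11)/313014 + 114*(-191) = -387957/20581*(1/313014) - 21774 = -387957*1/20581*(1/313014) - 21774 = -387957/20581*1/313014 - 21774 = -129319/2147380378 - 21774 = -46757060479891/2147380378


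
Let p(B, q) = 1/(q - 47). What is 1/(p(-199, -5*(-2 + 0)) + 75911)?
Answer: 37/2808706 ≈ 1.3173e-5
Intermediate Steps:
p(B, q) = 1/(-47 + q)
1/(p(-199, -5*(-2 + 0)) + 75911) = 1/(1/(-47 - 5*(-2 + 0)) + 75911) = 1/(1/(-47 - 5*(-2)) + 75911) = 1/(1/(-47 + 10) + 75911) = 1/(1/(-37) + 75911) = 1/(-1/37 + 75911) = 1/(2808706/37) = 37/2808706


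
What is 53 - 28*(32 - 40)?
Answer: 277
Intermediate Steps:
53 - 28*(32 - 40) = 53 - 28*(-8) = 53 + 224 = 277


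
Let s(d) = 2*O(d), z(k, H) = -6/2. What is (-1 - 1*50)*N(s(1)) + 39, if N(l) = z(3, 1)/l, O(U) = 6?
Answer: 207/4 ≈ 51.750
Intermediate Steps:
z(k, H) = -3 (z(k, H) = -6/2 = -1*3 = -3)
s(d) = 12 (s(d) = 2*6 = 12)
N(l) = -3/l
(-1 - 1*50)*N(s(1)) + 39 = (-1 - 1*50)*(-3/12) + 39 = (-1 - 50)*(-3*1/12) + 39 = -51*(-¼) + 39 = 51/4 + 39 = 207/4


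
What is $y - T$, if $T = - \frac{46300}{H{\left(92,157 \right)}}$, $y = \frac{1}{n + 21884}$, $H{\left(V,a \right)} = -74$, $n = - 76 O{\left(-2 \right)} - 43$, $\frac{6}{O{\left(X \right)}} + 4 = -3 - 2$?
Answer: $- \frac{41091247}{65675} \approx -625.68$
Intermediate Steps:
$O{\left(X \right)} = - \frac{2}{3}$ ($O{\left(X \right)} = \frac{6}{-4 - 5} = \frac{6}{-9} = 6 \left(- \frac{1}{9}\right) = - \frac{2}{3}$)
$n = \frac{23}{3}$ ($n = \left(-76\right) \left(- \frac{2}{3}\right) - 43 = \frac{152}{3} - 43 = \frac{23}{3} \approx 7.6667$)
$y = \frac{3}{65675}$ ($y = \frac{1}{\frac{23}{3} + 21884} = \frac{1}{\frac{65675}{3}} = \frac{3}{65675} \approx 4.568 \cdot 10^{-5}$)
$T = \frac{23150}{37}$ ($T = - \frac{46300}{-74} = \left(-46300\right) \left(- \frac{1}{74}\right) = \frac{23150}{37} \approx 625.68$)
$y - T = \frac{3}{65675} - \frac{23150}{37} = - \frac{41091247}{65675}$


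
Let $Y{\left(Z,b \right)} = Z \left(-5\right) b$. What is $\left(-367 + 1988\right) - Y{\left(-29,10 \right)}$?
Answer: $171$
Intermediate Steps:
$Y{\left(Z,b \right)} = - 5 Z b$
$\left(-367 + 1988\right) - Y{\left(-29,10 \right)} = \left(-367 + 1988\right) - \left(-5\right) \left(-29\right) 10 = 1621 - 1450 = 171$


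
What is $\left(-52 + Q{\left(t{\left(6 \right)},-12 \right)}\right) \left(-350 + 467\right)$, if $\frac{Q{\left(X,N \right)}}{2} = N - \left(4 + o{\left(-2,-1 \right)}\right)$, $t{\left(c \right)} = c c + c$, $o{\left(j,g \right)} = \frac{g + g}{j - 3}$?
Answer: $- \frac{49608}{5} \approx -9921.6$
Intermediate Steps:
$o{\left(j,g \right)} = \frac{2 g}{-3 + j}$
$t{\left(c \right)} = c + c^{2}$ ($t{\left(c \right)} = c^{2} + c = c + c^{2}$)
$Q{\left(X,N \right)} = - \frac{44}{5} + 2 N$ ($Q{\left(X,N \right)} = 2 \left(N - \left(4 + 2 \left(-1\right) \frac{1}{-3 - 2}\right)\right) = 2 \left(N - \left(4 + 2 \left(-1\right) \frac{1}{-5}\right)\right) = 2 \left(N - \left(4 + 2 \left(-1\right) \left(- \frac{1}{5}\right)\right)\right) = 2 \left(N - \frac{22}{5}\right) = 2 \left(- \frac{22}{5} + N\right) = - \frac{44}{5} + 2 N$)
$\left(-52 + Q{\left(t{\left(6 \right)},-12 \right)}\right) \left(-350 + 467\right) = \left(-52 + \left(- \frac{44}{5} + 2 \left(-12\right)\right)\right) \left(-350 + 467\right) = \left(-52 - \frac{164}{5}\right) 117 = \left(- \frac{424}{5}\right) 117 = - \frac{49608}{5}$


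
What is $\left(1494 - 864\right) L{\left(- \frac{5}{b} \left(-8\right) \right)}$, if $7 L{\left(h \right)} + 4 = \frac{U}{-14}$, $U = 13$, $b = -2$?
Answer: $- \frac{3105}{7} \approx -443.57$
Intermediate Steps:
$L{\left(h \right)} = - \frac{69}{98}$ ($L{\left(h \right)} = - \frac{4}{7} + \frac{13 \frac{1}{-14}}{7} = - \frac{4}{7} + \frac{13 \left(- \frac{1}{14}\right)}{7} = - \frac{4}{7} + \frac{1}{7} \left(- \frac{13}{14}\right) = - \frac{4}{7} - \frac{13}{98} = - \frac{69}{98}$)
$\left(1494 - 864\right) L{\left(- \frac{5}{b} \left(-8\right) \right)} = \left(1494 - 864\right) \left(- \frac{69}{98}\right) = 630 \left(- \frac{69}{98}\right) = - \frac{3105}{7}$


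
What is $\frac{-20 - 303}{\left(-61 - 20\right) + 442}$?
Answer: $- \frac{17}{19} \approx -0.89474$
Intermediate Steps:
$\frac{-20 - 303}{\left(-61 - 20\right) + 442} = - \frac{323}{-81 + 442} = - \frac{323}{361} = \left(-323\right) \frac{1}{361} = - \frac{17}{19}$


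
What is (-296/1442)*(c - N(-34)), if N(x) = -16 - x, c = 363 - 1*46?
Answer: -44252/721 ≈ -61.376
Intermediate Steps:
c = 317 (c = 363 - 46 = 317)
(-296/1442)*(c - N(-34)) = (-296/1442)*(317 - (-16 - 1*(-34))) = (-296*1/1442)*(317 - (-16 + 34)) = -148*(317 - 1*18)/721 = -148*(317 - 18)/721 = -148/721*299 = -44252/721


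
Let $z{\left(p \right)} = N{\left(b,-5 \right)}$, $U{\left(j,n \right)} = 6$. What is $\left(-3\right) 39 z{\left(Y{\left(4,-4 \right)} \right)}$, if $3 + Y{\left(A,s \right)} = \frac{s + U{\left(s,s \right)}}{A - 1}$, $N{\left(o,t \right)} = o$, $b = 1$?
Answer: $-117$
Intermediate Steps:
$Y{\left(A,s \right)} = -3 + \frac{6 + s}{-1 + A}$ ($Y{\left(A,s \right)} = -3 + \frac{s + 6}{A - 1} = -3 + \frac{6 + s}{-1 + A}$)
$z{\left(p \right)} = 1$
$\left(-3\right) 39 z{\left(Y{\left(4,-4 \right)} \right)} = \left(-3\right) 39 \cdot 1 = \left(-117\right) 1 = -117$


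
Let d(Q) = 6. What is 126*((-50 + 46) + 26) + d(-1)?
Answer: 2778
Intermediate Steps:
126*((-50 + 46) + 26) + d(-1) = 126*((-50 + 46) + 26) + 6 = 126*(-4 + 26) + 6 = 126*22 + 6 = 2772 + 6 = 2778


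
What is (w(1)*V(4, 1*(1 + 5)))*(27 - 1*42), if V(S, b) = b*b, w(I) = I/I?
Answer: -540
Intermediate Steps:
w(I) = 1
V(S, b) = b²
(w(1)*V(4, 1*(1 + 5)))*(27 - 1*42) = (1*(1*(1 + 5))²)*(27 - 1*42) = (1*(1*6)²)*(27 - 42) = (1*6²)*(-15) = (1*36)*(-15) = 36*(-15) = -540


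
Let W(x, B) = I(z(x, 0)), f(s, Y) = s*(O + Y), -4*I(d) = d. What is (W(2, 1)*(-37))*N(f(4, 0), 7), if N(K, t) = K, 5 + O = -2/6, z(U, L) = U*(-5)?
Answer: 5920/3 ≈ 1973.3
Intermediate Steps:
z(U, L) = -5*U
O = -16/3 (O = -5 - 2/6 = -5 - 2*⅙ = -5 - ⅓ = -16/3 ≈ -5.3333)
I(d) = -d/4
f(s, Y) = s*(-16/3 + Y)
W(x, B) = 5*x/4 (W(x, B) = -(-5)*x/4 = 5*x/4)
(W(2, 1)*(-37))*N(f(4, 0), 7) = (((5/4)*2)*(-37))*((⅓)*4*(-16 + 3*0)) = ((5/2)*(-37))*((⅓)*4*(-16 + 0)) = -185*4*(-16)/6 = -185/2*(-64/3) = 5920/3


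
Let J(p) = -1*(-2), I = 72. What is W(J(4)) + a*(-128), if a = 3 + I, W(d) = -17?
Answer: -9617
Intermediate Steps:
J(p) = 2
a = 75 (a = 3 + 72 = 75)
W(J(4)) + a*(-128) = -17 + 75*(-128) = -17 - 9600 = -9617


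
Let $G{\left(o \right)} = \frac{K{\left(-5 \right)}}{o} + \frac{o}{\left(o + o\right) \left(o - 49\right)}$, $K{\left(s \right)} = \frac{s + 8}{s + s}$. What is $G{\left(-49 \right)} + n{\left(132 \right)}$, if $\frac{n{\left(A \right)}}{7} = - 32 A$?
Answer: $- \frac{28976639}{980} \approx -29568.0$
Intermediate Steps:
$K{\left(s \right)} = \frac{8 + s}{2 s}$
$n{\left(A \right)} = - 224 A$ ($n{\left(A \right)} = 7 \left(- 32 A\right) = - 224 A$)
$G{\left(o \right)} = \frac{1}{2 \left(-49 + o\right)} - \frac{3}{10 o}$ ($G{\left(o \right)} = \frac{\frac{1}{2} \frac{1}{-5} \left(8 - 5\right)}{o} + \frac{o}{\left(o + o\right) \left(o - 49\right)} = \frac{\frac{1}{2} \left(- \frac{1}{5}\right) 3}{o} + \frac{o}{2 o \left(-49 + o\right)} = - \frac{3}{10 o} + \frac{o}{2 o \left(-49 + o\right)} = - \frac{3}{10 o} + o \frac{1}{2 o \left(-49 + o\right)} = - \frac{3}{10 o} + \frac{1}{2 \left(-49 + o\right)} = \frac{1}{2 \left(-49 + o\right)} - \frac{3}{10 o}$)
$G{\left(-49 \right)} + n{\left(132 \right)} = \frac{147 + 2 \left(-49\right)}{10 \left(-49\right) \left(-49 - 49\right)} - 29568 = \frac{1}{10} \left(- \frac{1}{49}\right) \frac{1}{-98} \left(147 - 98\right) - 29568 = \frac{1}{10} \left(- \frac{1}{49}\right) \left(- \frac{1}{98}\right) 49 - 29568 = \frac{1}{980} - 29568 = - \frac{28976639}{980}$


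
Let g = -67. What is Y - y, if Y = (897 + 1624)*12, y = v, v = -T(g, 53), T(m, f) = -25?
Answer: 30227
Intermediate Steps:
v = 25 (v = -1*(-25) = 25)
y = 25
Y = 30252 (Y = 2521*12 = 30252)
Y - y = 30252 - 1*25 = 30252 - 25 = 30227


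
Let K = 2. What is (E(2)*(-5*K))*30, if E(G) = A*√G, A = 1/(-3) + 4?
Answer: -1100*√2 ≈ -1555.6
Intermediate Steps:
A = 11/3 (A = -⅓ + 4 = 11/3 ≈ 3.6667)
E(G) = 11*√G/3
(E(2)*(-5*K))*30 = ((11*√2/3)*(-5*2))*30 = ((11*√2/3)*(-10))*30 = -110*√2/3*30 = -1100*√2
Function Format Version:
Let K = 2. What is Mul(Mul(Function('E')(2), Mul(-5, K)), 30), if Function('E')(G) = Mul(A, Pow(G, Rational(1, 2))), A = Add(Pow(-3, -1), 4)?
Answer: Mul(-1100, Pow(2, Rational(1, 2))) ≈ -1555.6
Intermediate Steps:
A = Rational(11, 3) (A = Add(Rational(-1, 3), 4) = Rational(11, 3) ≈ 3.6667)
Function('E')(G) = Mul(Rational(11, 3), Pow(G, Rational(1, 2)))
Mul(Mul(Function('E')(2), Mul(-5, K)), 30) = Mul(Mul(Mul(Rational(11, 3), Pow(2, Rational(1, 2))), Mul(-5, 2)), 30) = Mul(Mul(Mul(Rational(11, 3), Pow(2, Rational(1, 2))), -10), 30) = Mul(Mul(Rational(-110, 3), Pow(2, Rational(1, 2))), 30) = Mul(-1100, Pow(2, Rational(1, 2)))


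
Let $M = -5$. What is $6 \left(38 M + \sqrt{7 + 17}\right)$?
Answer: $-1140 + 12 \sqrt{6} \approx -1110.6$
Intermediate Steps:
$6 \left(38 M + \sqrt{7 + 17}\right) = 6 \left(38 \left(-5\right) + \sqrt{7 + 17}\right) = 6 \left(-190 + \sqrt{24}\right) = 6 \left(-190 + 2 \sqrt{6}\right) = -1140 + 12 \sqrt{6}$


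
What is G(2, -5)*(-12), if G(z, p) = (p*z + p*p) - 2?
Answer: -156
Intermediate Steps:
G(z, p) = -2 + p**2 + p*z (G(z, p) = (p*z + p**2) - 2 = (p**2 + p*z) - 2 = -2 + p**2 + p*z)
G(2, -5)*(-12) = (-2 + (-5)**2 - 5*2)*(-12) = (-2 + 25 - 10)*(-12) = 13*(-12) = -156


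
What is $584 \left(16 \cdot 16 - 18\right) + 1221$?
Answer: $140213$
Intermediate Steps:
$584 \left(16 \cdot 16 - 18\right) + 1221 = 584 \left(256 - 18\right) + 1221 = 584 \cdot 238 + 1221 = 138992 + 1221 = 140213$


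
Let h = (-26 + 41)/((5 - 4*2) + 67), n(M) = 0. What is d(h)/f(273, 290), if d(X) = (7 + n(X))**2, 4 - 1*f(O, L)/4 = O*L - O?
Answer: -49/315572 ≈ -0.00015527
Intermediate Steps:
f(O, L) = 16 + 4*O - 4*L*O (f(O, L) = 16 - 4*(O*L - O) = 16 - 4*(L*O - O) = 16 - 4*(-O + L*O) = 16 + (4*O - 4*L*O) = 16 + 4*O - 4*L*O)
h = 15/64 (h = 15/((5 - 8) + 67) = 15/(-3 + 67) = 15/64 ≈ 0.23438)
d(X) = 49 (d(X) = (7 + 0)**2 = 7**2 = 49)
d(h)/f(273, 290) = 49/(16 + 4*273 - 4*290*273) = 49/(16 + 1092 - 316680) = 49/(-315572) = 49*(-1/315572) = -49/315572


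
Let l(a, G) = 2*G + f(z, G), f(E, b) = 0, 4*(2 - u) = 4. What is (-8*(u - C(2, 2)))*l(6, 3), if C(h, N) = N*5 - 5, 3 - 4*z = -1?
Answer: 192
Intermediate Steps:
u = 1 (u = 2 - ¼*4 = 2 - 1 = 1)
z = 1 (z = ¾ - ¼*(-1) = ¾ + ¼ = 1)
C(h, N) = -5 + 5*N (C(h, N) = 5*N - 5 = -5 + 5*N)
l(a, G) = 2*G (l(a, G) = 2*G + 0 = 2*G)
(-8*(u - C(2, 2)))*l(6, 3) = (-8*(1 - (-5 + 5*2)))*(2*3) = -8*(1 - (-5 + 10))*6 = -8*(1 - 1*5)*6 = -8*(1 - 5)*6 = -8*(-4)*6 = 32*6 = 192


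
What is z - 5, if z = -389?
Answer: -394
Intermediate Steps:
z - 5 = -389 - 5 = -394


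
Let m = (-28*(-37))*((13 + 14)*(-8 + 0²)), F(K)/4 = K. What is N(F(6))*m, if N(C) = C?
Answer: -5370624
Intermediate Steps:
F(K) = 4*K
m = -223776 (m = 1036*(27*(-8 + 0)) = 1036*(27*(-8)) = 1036*(-216) = -223776)
N(F(6))*m = (4*6)*(-223776) = 24*(-223776) = -5370624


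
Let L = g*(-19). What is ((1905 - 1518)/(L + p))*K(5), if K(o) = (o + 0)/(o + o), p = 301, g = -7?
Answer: 387/868 ≈ 0.44585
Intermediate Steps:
K(o) = ½ (K(o) = o/((2*o)) = o*(1/(2*o)) = ½)
L = 133 (L = -7*(-19) = 133)
((1905 - 1518)/(L + p))*K(5) = ((1905 - 1518)/(133 + 301))*(½) = (387/434)*(½) = 387/868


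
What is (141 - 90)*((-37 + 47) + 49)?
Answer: 3009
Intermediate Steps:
(141 - 90)*((-37 + 47) + 49) = 51*(10 + 49) = 51*59 = 3009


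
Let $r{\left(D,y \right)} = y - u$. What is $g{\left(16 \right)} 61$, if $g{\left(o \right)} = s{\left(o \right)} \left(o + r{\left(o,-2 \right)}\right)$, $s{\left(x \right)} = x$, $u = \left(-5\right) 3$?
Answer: $28304$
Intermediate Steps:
$u = -15$
$r{\left(D,y \right)} = 15 + y$ ($r{\left(D,y \right)} = y - -15 = y + 15 = 15 + y$)
$g{\left(o \right)} = o \left(13 + o\right)$ ($g{\left(o \right)} = o \left(o + \left(15 - 2\right)\right) = o \left(o + 13\right) = o \left(13 + o\right)$)
$g{\left(16 \right)} 61 = 16 \left(13 + 16\right) 61 = 16 \cdot 29 \cdot 61 = 464 \cdot 61 = 28304$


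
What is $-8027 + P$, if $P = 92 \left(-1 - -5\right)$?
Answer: $-7659$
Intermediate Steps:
$P = 368$ ($P = 92 \left(-1 + 5\right) = 92 \cdot 4 = 368$)
$-8027 + P = -8027 + 368 = -7659$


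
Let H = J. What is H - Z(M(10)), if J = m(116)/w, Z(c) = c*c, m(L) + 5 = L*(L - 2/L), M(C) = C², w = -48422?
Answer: -484233449/48422 ≈ -10000.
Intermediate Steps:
m(L) = -5 + L*(L - 2/L)
Z(c) = c²
J = -13449/48422 (J = (-7 + 116²)/(-48422) = (-7 + 13456)*(-1/48422) = 13449*(-1/48422) = -13449/48422 ≈ -0.27775)
H = -13449/48422 ≈ -0.27775
H - Z(M(10)) = -13449/48422 - (10²)² = -13449/48422 - 1*100² = -13449/48422 - 1*10000 = -13449/48422 - 10000 = -484233449/48422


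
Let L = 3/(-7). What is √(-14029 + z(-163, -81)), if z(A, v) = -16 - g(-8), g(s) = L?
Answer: 2*I*√172046/7 ≈ 118.51*I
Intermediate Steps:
L = -3/7 (L = 3*(-⅐) = -3/7 ≈ -0.42857)
g(s) = -3/7
z(A, v) = -109/7 (z(A, v) = -16 - 1*(-3/7) = -16 + 3/7 = -109/7)
√(-14029 + z(-163, -81)) = √(-14029 - 109/7) = √(-98312/7) = 2*I*√172046/7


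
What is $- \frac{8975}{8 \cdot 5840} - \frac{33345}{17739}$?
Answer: $- \frac{174235}{84096} \approx -2.0719$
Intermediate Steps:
$- \frac{8975}{8 \cdot 5840} - \frac{33345}{17739} = - \frac{8975}{46720} - \frac{1235}{657} = \left(-8975\right) \frac{1}{46720} - \frac{1235}{657} = - \frac{1795}{9344} - \frac{1235}{657} = - \frac{174235}{84096}$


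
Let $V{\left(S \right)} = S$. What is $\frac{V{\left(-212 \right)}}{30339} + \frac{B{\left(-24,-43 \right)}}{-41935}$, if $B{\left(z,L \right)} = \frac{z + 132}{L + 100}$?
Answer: $- \frac{170006384}{24173053335} \approx -0.0070329$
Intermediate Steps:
$B{\left(z,L \right)} = \frac{132 + z}{100 + L}$
$\frac{V{\left(-212 \right)}}{30339} + \frac{B{\left(-24,-43 \right)}}{-41935} = - \frac{212}{30339} + \frac{\frac{1}{100 - 43} \left(132 - 24\right)}{-41935} = \left(-212\right) \frac{1}{30339} + \frac{1}{57} \cdot 108 \left(- \frac{1}{41935}\right) = - \frac{212}{30339} + \frac{1}{57} \cdot 108 \left(- \frac{1}{41935}\right) = - \frac{212}{30339} + \frac{36}{19} \left(- \frac{1}{41935}\right) = - \frac{212}{30339} - \frac{36}{796765} = - \frac{170006384}{24173053335}$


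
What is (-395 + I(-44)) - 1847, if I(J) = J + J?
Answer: -2330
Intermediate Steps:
I(J) = 2*J
(-395 + I(-44)) - 1847 = (-395 + 2*(-44)) - 1847 = (-395 - 88) - 1847 = -483 - 1847 = -2330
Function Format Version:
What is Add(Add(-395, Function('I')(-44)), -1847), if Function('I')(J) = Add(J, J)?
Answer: -2330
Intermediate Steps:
Function('I')(J) = Mul(2, J)
Add(Add(-395, Function('I')(-44)), -1847) = Add(Add(-395, Mul(2, -44)), -1847) = Add(Add(-395, -88), -1847) = Add(-483, -1847) = -2330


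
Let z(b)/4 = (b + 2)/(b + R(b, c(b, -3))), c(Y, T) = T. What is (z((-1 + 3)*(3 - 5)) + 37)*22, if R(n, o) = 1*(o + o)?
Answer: 4158/5 ≈ 831.60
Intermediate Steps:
R(n, o) = 2*o (R(n, o) = 1*(2*o) = 2*o)
z(b) = 4*(2 + b)/(-6 + b) (z(b) = 4*((b + 2)/(b + 2*(-3))) = 4*((2 + b)/(b - 6)) = 4*((2 + b)/(-6 + b)) = 4*(2 + b)/(-6 + b))
(z((-1 + 3)*(3 - 5)) + 37)*22 = (4*(2 + (-1 + 3)*(3 - 5))/(-6 + (-1 + 3)*(3 - 5)) + 37)*22 = (4*(2 + 2*(-2))/(-6 + 2*(-2)) + 37)*22 = (4*(2 - 4)/(-6 - 4) + 37)*22 = (4*(-2)/(-10) + 37)*22 = (4*(-⅒)*(-2) + 37)*22 = (⅘ + 37)*22 = (189/5)*22 = 4158/5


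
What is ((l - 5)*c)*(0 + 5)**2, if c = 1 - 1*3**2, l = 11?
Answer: -1200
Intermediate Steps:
c = -8 (c = 1 - 1*9 = 1 - 9 = -8)
((l - 5)*c)*(0 + 5)**2 = ((11 - 5)*(-8))*(0 + 5)**2 = (6*(-8))*5**2 = -48*25 = -1200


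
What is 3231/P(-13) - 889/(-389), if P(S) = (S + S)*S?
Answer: 1557341/131482 ≈ 11.845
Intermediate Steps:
P(S) = 2*S² (P(S) = (2*S)*S = 2*S²)
3231/P(-13) - 889/(-389) = 3231/((2*(-13)²)) - 889/(-389) = 3231/((2*169)) - 889*(-1/389) = 3231/338 + 889/389 = 1557341/131482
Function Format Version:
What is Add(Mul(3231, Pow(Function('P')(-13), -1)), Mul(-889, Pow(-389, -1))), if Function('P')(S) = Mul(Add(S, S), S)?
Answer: Rational(1557341, 131482) ≈ 11.845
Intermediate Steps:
Function('P')(S) = Mul(2, Pow(S, 2)) (Function('P')(S) = Mul(Mul(2, S), S) = Mul(2, Pow(S, 2)))
Add(Mul(3231, Pow(Function('P')(-13), -1)), Mul(-889, Pow(-389, -1))) = Add(Mul(3231, Pow(Mul(2, Pow(-13, 2)), -1)), Mul(-889, Pow(-389, -1))) = Add(Mul(3231, Pow(Mul(2, 169), -1)), Mul(-889, Rational(-1, 389))) = Add(Mul(3231, Pow(338, -1)), Rational(889, 389)) = Add(Mul(3231, Rational(1, 338)), Rational(889, 389)) = Add(Rational(3231, 338), Rational(889, 389)) = Rational(1557341, 131482)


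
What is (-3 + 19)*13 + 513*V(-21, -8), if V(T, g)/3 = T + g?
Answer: -44423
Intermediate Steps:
V(T, g) = 3*T + 3*g (V(T, g) = 3*(T + g) = 3*T + 3*g)
(-3 + 19)*13 + 513*V(-21, -8) = (-3 + 19)*13 + 513*(3*(-21) + 3*(-8)) = 16*13 + 513*(-63 - 24) = 208 + 513*(-87) = 208 - 44631 = -44423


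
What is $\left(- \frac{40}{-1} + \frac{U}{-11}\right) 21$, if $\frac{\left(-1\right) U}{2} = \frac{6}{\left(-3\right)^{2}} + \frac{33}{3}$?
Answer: $\frac{9730}{11} \approx 884.54$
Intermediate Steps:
$U = - \frac{70}{3}$ ($U = - 2 \left(\frac{6}{\left(-3\right)^{2}} + \frac{33}{3}\right) = - 2 \left(\frac{6}{9} + 33 \cdot \frac{1}{3}\right) = - 2 \left(6 \cdot \frac{1}{9} + 11\right) = - 2 \left(\frac{2}{3} + 11\right) = \left(-2\right) \frac{35}{3} = - \frac{70}{3} \approx -23.333$)
$\left(- \frac{40}{-1} + \frac{U}{-11}\right) 21 = \left(- \frac{40}{-1} - \frac{70}{3 \left(-11\right)}\right) 21 = \left(\left(-40\right) \left(-1\right) - - \frac{70}{33}\right) 21 = \left(40 + \frac{70}{33}\right) 21 = \frac{1390}{33} \cdot 21 = \frac{9730}{11}$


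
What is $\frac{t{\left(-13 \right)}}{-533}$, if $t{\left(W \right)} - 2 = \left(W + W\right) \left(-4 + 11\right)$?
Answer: $\frac{180}{533} \approx 0.33771$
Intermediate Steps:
$t{\left(W \right)} = 2 + 14 W$ ($t{\left(W \right)} = 2 + \left(W + W\right) \left(-4 + 11\right) = 2 + 2 W 7 = 2 + 14 W$)
$\frac{t{\left(-13 \right)}}{-533} = \frac{2 + 14 \left(-13\right)}{-533} = \left(2 - 182\right) \left(- \frac{1}{533}\right) = \left(-180\right) \left(- \frac{1}{533}\right) = \frac{180}{533}$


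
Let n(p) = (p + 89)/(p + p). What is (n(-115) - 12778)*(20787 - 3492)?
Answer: -5082851763/23 ≈ -2.2099e+8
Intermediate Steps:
n(p) = (89 + p)/(2*p) (n(p) = (89 + p)/((2*p)) = (89 + p)*(1/(2*p)) = (89 + p)/(2*p))
(n(-115) - 12778)*(20787 - 3492) = ((½)*(89 - 115)/(-115) - 12778)*(20787 - 3492) = ((½)*(-1/115)*(-26) - 12778)*17295 = (13/115 - 12778)*17295 = -1469457/115*17295 = -5082851763/23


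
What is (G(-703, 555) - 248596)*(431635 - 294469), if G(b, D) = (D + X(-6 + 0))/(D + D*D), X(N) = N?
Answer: -1753707388327791/51430 ≈ -3.4099e+10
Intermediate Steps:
G(b, D) = (-6 + D)/(D + D²) (G(b, D) = (D + (-6 + 0))/(D + D*D) = (D - 6)/(D + D²) = (-6 + D)/(D + D²))
(G(-703, 555) - 248596)*(431635 - 294469) = ((-6 + 555)/(555*(1 + 555)) - 248596)*(431635 - 294469) = ((1/555)*549/556 - 248596)*137166 = ((1/555)*(1/556)*549 - 248596)*137166 = (183/102860 - 248596)*137166 = -25570584377/102860*137166 = -1753707388327791/51430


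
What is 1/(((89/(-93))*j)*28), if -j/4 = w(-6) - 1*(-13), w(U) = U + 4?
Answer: 93/109648 ≈ 0.00084817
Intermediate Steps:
w(U) = 4 + U
j = -44 (j = -4*((4 - 6) - 1*(-13)) = -4*(-2 + 13) = -4*11 = -44)
1/(((89/(-93))*j)*28) = 1/(((89/(-93))*(-44))*28) = 1/(((89*(-1/93))*(-44))*28) = 1/(-89/93*(-44)*28) = 1/((3916/93)*28) = 1/(109648/93) = 93/109648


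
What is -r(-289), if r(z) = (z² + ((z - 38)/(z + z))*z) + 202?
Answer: -167119/2 ≈ -83560.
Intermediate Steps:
r(z) = 183 + z² + z/2 (r(z) = (z² + ((-38 + z)/((2*z)))*z) + 202 = (z² + ((-38 + z)*(1/(2*z)))*z) + 202 = (z² + ((-38 + z)/(2*z))*z) + 202 = (z² + (-19 + z/2)) + 202 = (-19 + z² + z/2) + 202 = 183 + z² + z/2)
-r(-289) = -(183 + (-289)² + (½)*(-289)) = -(183 + 83521 - 289/2) = -1*167119/2 = -167119/2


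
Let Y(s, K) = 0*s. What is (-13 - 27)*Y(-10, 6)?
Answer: 0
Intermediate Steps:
Y(s, K) = 0
(-13 - 27)*Y(-10, 6) = (-13 - 27)*0 = -40*0 = 0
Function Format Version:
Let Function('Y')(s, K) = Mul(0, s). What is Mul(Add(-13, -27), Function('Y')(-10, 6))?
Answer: 0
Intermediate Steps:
Function('Y')(s, K) = 0
Mul(Add(-13, -27), Function('Y')(-10, 6)) = Mul(Add(-13, -27), 0) = Mul(-40, 0) = 0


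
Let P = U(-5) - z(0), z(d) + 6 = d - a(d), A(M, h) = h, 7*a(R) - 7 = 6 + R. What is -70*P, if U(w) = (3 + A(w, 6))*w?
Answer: 2600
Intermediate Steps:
a(R) = 13/7 + R/7 (a(R) = 1 + (6 + R)/7 = 1 + (6/7 + R/7) = 13/7 + R/7)
z(d) = -55/7 + 6*d/7 (z(d) = -6 + (d - (13/7 + d/7)) = -6 + (d + (-13/7 - d/7)) = -6 + (-13/7 + 6*d/7) = -55/7 + 6*d/7)
U(w) = 9*w (U(w) = (3 + 6)*w = 9*w)
P = -260/7 (P = 9*(-5) - (-55/7 + (6/7)*0) = -45 - (-55/7 + 0) = -45 - 1*(-55/7) = -45 + 55/7 = -260/7 ≈ -37.143)
-70*P = -70*(-260/7) = 2600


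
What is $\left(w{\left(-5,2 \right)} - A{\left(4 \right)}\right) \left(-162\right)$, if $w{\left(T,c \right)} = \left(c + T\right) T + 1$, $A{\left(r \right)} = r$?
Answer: $-1944$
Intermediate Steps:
$w{\left(T,c \right)} = 1 + T \left(T + c\right)$ ($w{\left(T,c \right)} = \left(T + c\right) T + 1 = T \left(T + c\right) + 1 = 1 + T \left(T + c\right)$)
$\left(w{\left(-5,2 \right)} - A{\left(4 \right)}\right) \left(-162\right) = \left(\left(1 + \left(-5\right)^{2} - 10\right) - 4\right) \left(-162\right) = \left(\left(1 + 25 - 10\right) - 4\right) \left(-162\right) = \left(16 - 4\right) \left(-162\right) = 12 \left(-162\right) = -1944$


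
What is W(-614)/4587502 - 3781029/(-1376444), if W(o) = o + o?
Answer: 8671893913163/3157219801444 ≈ 2.7467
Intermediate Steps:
W(o) = 2*o
W(-614)/4587502 - 3781029/(-1376444) = (2*(-614))/4587502 - 3781029/(-1376444) = -1228*1/4587502 - 3781029*(-1/1376444) = -614/2293751 + 3781029/1376444 = 8671893913163/3157219801444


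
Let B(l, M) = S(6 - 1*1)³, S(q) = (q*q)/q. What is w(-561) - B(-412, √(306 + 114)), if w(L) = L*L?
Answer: 314596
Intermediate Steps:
S(q) = q (S(q) = q²/q = q)
w(L) = L²
B(l, M) = 125 (B(l, M) = (6 - 1*1)³ = (6 - 1)³ = 5³ = 125)
w(-561) - B(-412, √(306 + 114)) = (-561)² - 1*125 = 314721 - 125 = 314596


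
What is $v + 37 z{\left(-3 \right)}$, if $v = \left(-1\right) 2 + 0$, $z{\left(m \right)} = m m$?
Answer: $331$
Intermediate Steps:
$z{\left(m \right)} = m^{2}$
$v = -2$ ($v = -2 + 0 = -2$)
$v + 37 z{\left(-3 \right)} = -2 + 37 \left(-3\right)^{2} = -2 + 37 \cdot 9 = -2 + 333 = 331$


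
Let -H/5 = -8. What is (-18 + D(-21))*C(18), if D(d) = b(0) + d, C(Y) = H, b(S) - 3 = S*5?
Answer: -1440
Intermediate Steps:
H = 40 (H = -5*(-8) = 40)
b(S) = 3 + 5*S (b(S) = 3 + S*5 = 3 + 5*S)
C(Y) = 40
D(d) = 3 + d (D(d) = (3 + 5*0) + d = (3 + 0) + d = 3 + d)
(-18 + D(-21))*C(18) = (-18 + (3 - 21))*40 = (-18 - 18)*40 = -36*40 = -1440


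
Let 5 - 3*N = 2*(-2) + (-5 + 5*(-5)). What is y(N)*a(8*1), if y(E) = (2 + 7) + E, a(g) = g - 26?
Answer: -396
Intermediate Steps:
N = 13 (N = 5/3 - (2*(-2) + (-5 + 5*(-5)))/3 = 5/3 - (-4 + (-5 - 25))/3 = 5/3 - (-4 - 30)/3 = 5/3 - ⅓*(-34) = 5/3 + 34/3 = 13)
a(g) = -26 + g
y(E) = 9 + E
y(N)*a(8*1) = (9 + 13)*(-26 + 8*1) = 22*(-26 + 8) = 22*(-18) = -396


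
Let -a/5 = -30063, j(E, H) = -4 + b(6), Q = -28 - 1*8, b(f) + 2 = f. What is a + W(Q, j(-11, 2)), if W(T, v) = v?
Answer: 150315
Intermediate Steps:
b(f) = -2 + f
Q = -36 (Q = -28 - 8 = -36)
j(E, H) = 0 (j(E, H) = -4 + (-2 + 6) = -4 + 4 = 0)
a = 150315 (a = -5*(-30063) = 150315)
a + W(Q, j(-11, 2)) = 150315 + 0 = 150315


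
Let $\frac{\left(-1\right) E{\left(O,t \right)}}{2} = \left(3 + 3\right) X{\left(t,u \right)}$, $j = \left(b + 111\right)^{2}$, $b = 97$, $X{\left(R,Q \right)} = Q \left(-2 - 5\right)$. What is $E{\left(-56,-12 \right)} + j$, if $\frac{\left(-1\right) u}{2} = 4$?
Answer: $42592$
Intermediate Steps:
$u = -8$ ($u = \left(-2\right) 4 = -8$)
$X{\left(R,Q \right)} = - 7 Q$ ($X{\left(R,Q \right)} = Q \left(-7\right) = - 7 Q$)
$j = 43264$ ($j = \left(97 + 111\right)^{2} = 208^{2} = 43264$)
$E{\left(O,t \right)} = -672$ ($E{\left(O,t \right)} = - 2 \left(3 + 3\right) \left(\left(-7\right) \left(-8\right)\right) = - 2 \cdot 6 \cdot 56 = \left(-2\right) 336 = -672$)
$E{\left(-56,-12 \right)} + j = -672 + 43264 = 42592$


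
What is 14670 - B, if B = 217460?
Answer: -202790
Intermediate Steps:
14670 - B = 14670 - 1*217460 = 14670 - 217460 = -202790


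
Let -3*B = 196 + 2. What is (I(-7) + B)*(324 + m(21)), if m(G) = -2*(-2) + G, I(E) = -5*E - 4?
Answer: -12215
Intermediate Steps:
I(E) = -4 - 5*E
B = -66 (B = -(196 + 2)/3 = -⅓*198 = -66)
m(G) = 4 + G
(I(-7) + B)*(324 + m(21)) = ((-4 - 5*(-7)) - 66)*(324 + (4 + 21)) = ((-4 + 35) - 66)*(324 + 25) = (31 - 66)*349 = -35*349 = -12215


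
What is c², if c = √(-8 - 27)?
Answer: -35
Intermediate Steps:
c = I*√35 (c = √(-35) = I*√35 ≈ 5.9161*I)
c² = (I*√35)² = -35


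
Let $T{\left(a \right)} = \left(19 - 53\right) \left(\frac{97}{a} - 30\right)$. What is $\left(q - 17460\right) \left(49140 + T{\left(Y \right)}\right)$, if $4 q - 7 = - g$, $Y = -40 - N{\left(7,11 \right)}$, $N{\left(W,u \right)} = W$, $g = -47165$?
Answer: $- \frac{13378755606}{47} \approx -2.8465 \cdot 10^{8}$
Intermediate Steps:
$Y = -47$ ($Y = -40 - 7 = -47$)
$q = 11793$ ($q = \frac{7}{4} + \frac{\left(-1\right) \left(-47165\right)}{4} = \frac{7}{4} + \frac{1}{4} \cdot 47165 = \frac{7}{4} + \frac{47165}{4} = 11793$)
$T{\left(a \right)} = 1020 - \frac{3298}{a}$ ($T{\left(a \right)} = - 34 \left(-30 + \frac{97}{a}\right) = 1020 - \frac{3298}{a}$)
$\left(q - 17460\right) \left(49140 + T{\left(Y \right)}\right) = \left(11793 - 17460\right) \left(49140 + \left(1020 - \frac{3298}{-47}\right)\right) = - 5667 \left(49140 + \left(1020 - - \frac{3298}{47}\right)\right) = - 5667 \left(49140 + \left(1020 + \frac{3298}{47}\right)\right) = - 5667 \left(49140 + \frac{51238}{47}\right) = \left(-5667\right) \frac{2360818}{47} = - \frac{13378755606}{47}$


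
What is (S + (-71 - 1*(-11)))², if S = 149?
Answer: 7921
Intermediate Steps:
(S + (-71 - 1*(-11)))² = (149 + (-71 - 1*(-11)))² = (149 + (-71 + 11))² = (149 - 60)² = 89² = 7921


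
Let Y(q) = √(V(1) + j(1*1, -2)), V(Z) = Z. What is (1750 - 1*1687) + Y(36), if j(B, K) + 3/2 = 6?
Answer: 63 + √22/2 ≈ 65.345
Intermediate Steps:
j(B, K) = 9/2 (j(B, K) = -3/2 + 6 = 9/2)
Y(q) = √22/2 (Y(q) = √(1 + 9/2) = √(11/2) = √22/2)
(1750 - 1*1687) + Y(36) = (1750 - 1*1687) + √22/2 = (1750 - 1687) + √22/2 = 63 + √22/2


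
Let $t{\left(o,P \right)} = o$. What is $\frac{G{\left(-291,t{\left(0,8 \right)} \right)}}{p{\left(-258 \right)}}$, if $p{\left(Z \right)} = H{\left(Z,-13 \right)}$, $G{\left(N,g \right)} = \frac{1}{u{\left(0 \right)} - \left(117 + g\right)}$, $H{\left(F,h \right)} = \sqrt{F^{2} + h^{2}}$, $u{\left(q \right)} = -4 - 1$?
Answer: $- \frac{\sqrt{66733}}{8141426} \approx -3.173 \cdot 10^{-5}$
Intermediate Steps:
$u{\left(q \right)} = -5$ ($u{\left(q \right)} = -4 - 1 = -5$)
$G{\left(N,g \right)} = \frac{1}{-122 - g}$ ($G{\left(N,g \right)} = \frac{1}{-5 - \left(117 + g\right)} = \frac{1}{-122 - g}$)
$p{\left(Z \right)} = \sqrt{169 + Z^{2}}$ ($p{\left(Z \right)} = \sqrt{Z^{2} + \left(-13\right)^{2}} = \sqrt{Z^{2} + 169} = \sqrt{169 + Z^{2}}$)
$\frac{G{\left(-291,t{\left(0,8 \right)} \right)}}{p{\left(-258 \right)}} = \frac{\left(-1\right) \frac{1}{122 + 0}}{\sqrt{169 + \left(-258\right)^{2}}} = \frac{\left(-1\right) \frac{1}{122}}{\sqrt{169 + 66564}} = \frac{\left(-1\right) \frac{1}{122}}{\sqrt{66733}} = - \frac{\frac{1}{66733} \sqrt{66733}}{122} = - \frac{\sqrt{66733}}{8141426}$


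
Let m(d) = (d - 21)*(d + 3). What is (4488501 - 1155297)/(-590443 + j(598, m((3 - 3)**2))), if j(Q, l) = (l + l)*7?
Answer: -476172/84475 ≈ -5.6368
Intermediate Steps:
m(d) = (-21 + d)*(3 + d)
j(Q, l) = 14*l (j(Q, l) = (2*l)*7 = 14*l)
(4488501 - 1155297)/(-590443 + j(598, m((3 - 3)**2))) = (4488501 - 1155297)/(-590443 + 14*(-63 + ((3 - 3)**2)**2 - 18*(3 - 3)**2)) = 3333204/(-590443 + 14*(-63 + (0**2)**2 - 18*0**2)) = 3333204/(-590443 + 14*(-63 + 0**2 - 18*0)) = 3333204/(-590443 + 14*(-63 + 0 + 0)) = 3333204/(-590443 + 14*(-63)) = 3333204/(-590443 - 882) = 3333204/(-591325) = 3333204*(-1/591325) = -476172/84475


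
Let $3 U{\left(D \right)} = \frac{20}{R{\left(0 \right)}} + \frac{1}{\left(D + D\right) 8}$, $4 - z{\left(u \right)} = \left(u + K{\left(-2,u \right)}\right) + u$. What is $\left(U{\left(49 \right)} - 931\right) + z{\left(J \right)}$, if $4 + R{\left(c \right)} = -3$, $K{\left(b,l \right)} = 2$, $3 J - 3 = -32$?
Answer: $- \frac{713925}{784} \approx -910.62$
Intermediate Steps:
$J = - \frac{29}{3}$ ($J = 1 + \frac{1}{3} \left(-32\right) = 1 - \frac{32}{3} = - \frac{29}{3} \approx -9.6667$)
$R{\left(c \right)} = -7$ ($R{\left(c \right)} = -4 - 3 = -7$)
$z{\left(u \right)} = 2 - 2 u$ ($z{\left(u \right)} = 4 - \left(\left(u + 2\right) + u\right) = 4 - \left(\left(2 + u\right) + u\right) = 4 - \left(2 + 2 u\right) = 2 - 2 u$)
$U{\left(D \right)} = - \frac{20}{21} + \frac{1}{48 D}$ ($U{\left(D \right)} = \frac{\frac{20}{-7} + \frac{1}{\left(D + D\right) 8}}{3} = \frac{20 \left(- \frac{1}{7}\right) + \frac{1}{2 D} \frac{1}{8}}{3} = \frac{- \frac{20}{7} + \frac{1}{2 D} \frac{1}{8}}{3} = \frac{- \frac{20}{7} + \frac{1}{16 D}}{3} = - \frac{20}{21} + \frac{1}{48 D}$)
$\left(U{\left(49 \right)} - 931\right) + z{\left(J \right)} = \left(\frac{7 - 15680}{336 \cdot 49} - 931\right) + \left(2 - - \frac{58}{3}\right) = \left(\frac{1}{336} \cdot \frac{1}{49} \left(7 - 15680\right) - 931\right) + \left(2 + \frac{58}{3}\right) = \left(\frac{1}{336} \cdot \frac{1}{49} \left(-15673\right) - 931\right) + \frac{64}{3} = \left(- \frac{2239}{2352} - 931\right) + \frac{64}{3} = - \frac{2191951}{2352} + \frac{64}{3} = - \frac{713925}{784}$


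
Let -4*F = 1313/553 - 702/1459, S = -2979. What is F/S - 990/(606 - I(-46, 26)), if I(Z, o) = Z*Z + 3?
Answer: 9520320075173/14546209754916 ≈ 0.65449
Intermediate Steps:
I(Z, o) = 3 + Z² (I(Z, o) = Z² + 3 = 3 + Z²)
F = -1527461/3227308 (F = -(1313/553 - 702/1459)/4 = -¼*1527461/806827 = -1527461/3227308 ≈ -0.47329)
F/S - 990/(606 - I(-46, 26)) = -1527461/3227308/(-2979) - 990/(606 - (3 + (-46)²)) = -1527461/3227308*(-1/2979) - 990/(606 - (3 + 2116)) = 1527461/9614150532 - 990/(606 - 1*2119) = 1527461/9614150532 - 990/(606 - 2119) = 1527461/9614150532 - 990/(-1513) = 1527461/9614150532 - 990*(-1/1513) = 1527461/9614150532 + 990/1513 = 9520320075173/14546209754916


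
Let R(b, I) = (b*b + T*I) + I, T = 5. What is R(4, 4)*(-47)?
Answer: -1880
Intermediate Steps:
R(b, I) = b**2 + 6*I (R(b, I) = (b*b + 5*I) + I = (b**2 + 5*I) + I = b**2 + 6*I)
R(4, 4)*(-47) = (4**2 + 6*4)*(-47) = (16 + 24)*(-47) = 40*(-47) = -1880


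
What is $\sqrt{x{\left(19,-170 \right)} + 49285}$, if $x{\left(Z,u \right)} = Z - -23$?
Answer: $\sqrt{49327} \approx 222.1$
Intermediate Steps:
$x{\left(Z,u \right)} = 23 + Z$ ($x{\left(Z,u \right)} = Z + 23 = 23 + Z$)
$\sqrt{x{\left(19,-170 \right)} + 49285} = \sqrt{\left(23 + 19\right) + 49285} = \sqrt{42 + 49285} = \sqrt{49327}$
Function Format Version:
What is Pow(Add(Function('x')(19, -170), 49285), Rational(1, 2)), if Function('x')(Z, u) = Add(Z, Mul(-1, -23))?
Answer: Pow(49327, Rational(1, 2)) ≈ 222.10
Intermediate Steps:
Function('x')(Z, u) = Add(23, Z) (Function('x')(Z, u) = Add(Z, 23) = Add(23, Z))
Pow(Add(Function('x')(19, -170), 49285), Rational(1, 2)) = Pow(Add(Add(23, 19), 49285), Rational(1, 2)) = Pow(Add(42, 49285), Rational(1, 2)) = Pow(49327, Rational(1, 2))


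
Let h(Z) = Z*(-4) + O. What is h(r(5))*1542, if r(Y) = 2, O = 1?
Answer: -10794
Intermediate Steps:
h(Z) = 1 - 4*Z (h(Z) = Z*(-4) + 1 = -4*Z + 1 = 1 - 4*Z)
h(r(5))*1542 = (1 - 4*2)*1542 = (1 - 8)*1542 = -7*1542 = -10794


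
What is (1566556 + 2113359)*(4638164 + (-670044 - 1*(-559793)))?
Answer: 16662334967395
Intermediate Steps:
(1566556 + 2113359)*(4638164 + (-670044 - 1*(-559793))) = 3679915*(4638164 + (-670044 + 559793)) = 3679915*(4638164 - 110251) = 3679915*4527913 = 16662334967395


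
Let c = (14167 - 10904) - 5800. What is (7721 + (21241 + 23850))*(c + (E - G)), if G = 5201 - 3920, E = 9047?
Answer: 276153948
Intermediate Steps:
G = 1281
c = -2537 (c = 3263 - 5800 = -2537)
(7721 + (21241 + 23850))*(c + (E - G)) = (7721 + (21241 + 23850))*(-2537 + (9047 - 1*1281)) = (7721 + 45091)*(-2537 + (9047 - 1281)) = 52812*(-2537 + 7766) = 52812*5229 = 276153948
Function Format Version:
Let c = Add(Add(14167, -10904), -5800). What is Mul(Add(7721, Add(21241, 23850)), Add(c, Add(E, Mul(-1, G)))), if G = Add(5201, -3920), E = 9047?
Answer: 276153948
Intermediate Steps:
G = 1281
c = -2537 (c = Add(3263, -5800) = -2537)
Mul(Add(7721, Add(21241, 23850)), Add(c, Add(E, Mul(-1, G)))) = Mul(Add(7721, Add(21241, 23850)), Add(-2537, Add(9047, Mul(-1, 1281)))) = Mul(Add(7721, 45091), Add(-2537, Add(9047, -1281))) = Mul(52812, Add(-2537, 7766)) = Mul(52812, 5229) = 276153948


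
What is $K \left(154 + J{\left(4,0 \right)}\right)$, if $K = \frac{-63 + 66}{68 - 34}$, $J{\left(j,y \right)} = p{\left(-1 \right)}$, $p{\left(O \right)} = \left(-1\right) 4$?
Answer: $\frac{225}{17} \approx 13.235$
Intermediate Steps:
$p{\left(O \right)} = -4$
$J{\left(j,y \right)} = -4$
$K = \frac{3}{34} \approx 0.088235$
$K \left(154 + J{\left(4,0 \right)}\right) = \frac{3 \left(154 - 4\right)}{34} = \frac{3}{34} \cdot 150 = \frac{225}{17}$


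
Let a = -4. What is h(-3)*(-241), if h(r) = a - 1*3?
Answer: 1687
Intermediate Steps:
h(r) = -7 (h(r) = -4 - 1*3 = -4 - 3 = -7)
h(-3)*(-241) = -7*(-241) = 1687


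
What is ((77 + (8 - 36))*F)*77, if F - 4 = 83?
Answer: 328251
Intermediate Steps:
F = 87 (F = 4 + 83 = 87)
((77 + (8 - 36))*F)*77 = ((77 + (8 - 36))*87)*77 = ((77 - 28)*87)*77 = (49*87)*77 = 4263*77 = 328251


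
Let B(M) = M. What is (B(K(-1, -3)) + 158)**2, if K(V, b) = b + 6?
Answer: 25921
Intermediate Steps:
K(V, b) = 6 + b
(B(K(-1, -3)) + 158)**2 = ((6 - 3) + 158)**2 = (3 + 158)**2 = 161**2 = 25921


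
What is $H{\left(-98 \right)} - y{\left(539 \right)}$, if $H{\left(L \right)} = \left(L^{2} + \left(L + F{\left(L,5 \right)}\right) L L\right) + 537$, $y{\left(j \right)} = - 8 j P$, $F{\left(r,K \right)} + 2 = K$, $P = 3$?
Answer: $-889303$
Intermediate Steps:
$F{\left(r,K \right)} = -2 + K$
$y{\left(j \right)} = - 24 j$ ($y{\left(j \right)} = - 8 j 3 = - 24 j$)
$H{\left(L \right)} = 537 + L^{2} + L^{2} \left(3 + L\right)$ ($H{\left(L \right)} = \left(L^{2} + \left(L + \left(-2 + 5\right)\right) L L\right) + 537 = \left(L^{2} + \left(L + 3\right) L L\right) + 537 = \left(L^{2} + \left(3 + L\right) L L\right) + 537 = \left(L^{2} + L \left(3 + L\right) L\right) + 537 = \left(L^{2} + L^{2} \left(3 + L\right)\right) + 537 = 537 + L^{2} + L^{2} \left(3 + L\right)$)
$H{\left(-98 \right)} - y{\left(539 \right)} = \left(537 + \left(-98\right)^{3} + 4 \left(-98\right)^{2}\right) - \left(-24\right) 539 = \left(537 - 941192 + 4 \cdot 9604\right) - -12936 = \left(537 - 941192 + 38416\right) + 12936 = -902239 + 12936 = -889303$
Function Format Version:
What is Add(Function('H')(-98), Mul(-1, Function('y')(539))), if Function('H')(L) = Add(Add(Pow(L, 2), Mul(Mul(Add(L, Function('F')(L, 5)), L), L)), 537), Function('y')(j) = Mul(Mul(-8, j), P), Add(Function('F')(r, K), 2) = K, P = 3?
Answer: -889303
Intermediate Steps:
Function('F')(r, K) = Add(-2, K)
Function('y')(j) = Mul(-24, j) (Function('y')(j) = Mul(Mul(-8, j), 3) = Mul(-24, j))
Function('H')(L) = Add(537, Pow(L, 2), Mul(Pow(L, 2), Add(3, L))) (Function('H')(L) = Add(Add(Pow(L, 2), Mul(Mul(Add(L, Add(-2, 5)), L), L)), 537) = Add(Add(Pow(L, 2), Mul(Mul(Add(L, 3), L), L)), 537) = Add(Add(Pow(L, 2), Mul(Mul(Add(3, L), L), L)), 537) = Add(Add(Pow(L, 2), Mul(Mul(L, Add(3, L)), L)), 537) = Add(Add(Pow(L, 2), Mul(Pow(L, 2), Add(3, L))), 537) = Add(537, Pow(L, 2), Mul(Pow(L, 2), Add(3, L))))
Add(Function('H')(-98), Mul(-1, Function('y')(539))) = Add(Add(537, Pow(-98, 3), Mul(4, Pow(-98, 2))), Mul(-1, Mul(-24, 539))) = Add(Add(537, -941192, Mul(4, 9604)), Mul(-1, -12936)) = Add(Add(537, -941192, 38416), 12936) = Add(-902239, 12936) = -889303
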